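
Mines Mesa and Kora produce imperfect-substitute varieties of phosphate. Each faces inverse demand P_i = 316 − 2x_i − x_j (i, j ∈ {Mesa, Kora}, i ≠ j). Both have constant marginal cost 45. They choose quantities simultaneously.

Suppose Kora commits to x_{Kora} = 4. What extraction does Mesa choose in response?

66.75

Mine Mesa's profit: π = x_{Mesa}(316 − 2x_{Mesa} − x_{Kora}) − 45x_{Mesa}.
∂π/∂x_{Mesa} = 271 − 4x_{Mesa} − x_{Kora} = 0 ⇒ x_{Mesa} = 67.75 − 0.25x_{Kora}.
At x_{Kora} = 4: x_{Mesa} = 67.75 − 0.25·4 = 66.75.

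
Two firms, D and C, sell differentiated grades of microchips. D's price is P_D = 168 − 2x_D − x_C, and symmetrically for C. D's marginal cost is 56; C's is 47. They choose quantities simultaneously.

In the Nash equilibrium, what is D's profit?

Firm D's profit: π = x_D(168 − 2x_D − x_C) − 56x_D.
∂π/∂x_D = 112 − 4x_D − x_C = 0 ⇒ x_D = 28 − 0.25x_C.
Similarly x_C = 30.25 − 0.25x_D.
Solving the two reaction functions simultaneously: (1 − (−0.25)(−0.25))x_D = 28 − 0.25·30.25, so 0.9375x_D = 20.4375 and x_D = 21.8.
Then x_C = 30.25 − 0.25·21.8 = 24.8.
P_D = 168 − 2·21.8 − 24.8 = 99.6.
Profit = (99.6 − 56)·21.8 = 950.48.

950.48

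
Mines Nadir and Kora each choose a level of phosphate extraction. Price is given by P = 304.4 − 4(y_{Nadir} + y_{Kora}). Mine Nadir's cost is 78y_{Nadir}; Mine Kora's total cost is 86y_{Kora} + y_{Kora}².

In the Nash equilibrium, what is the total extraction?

34.875

Mine Nadir's profit: π = y_{Nadir}(304.4 − 4(y_{Nadir} + y_{Kora})) − 78y_{Nadir}.
∂π/∂y_{Nadir} = 226.4 − 8y_{Nadir} − 4y_{Kora} = 0, so y_{Nadir} = 28.3 − 0.5y_{Kora}.
For Kora: ∂π/∂y_{Kora} = 218.4 − 10y_{Kora} − 4y_{Nadir} = 0 ⇒ y_{Kora} = 21.84 − 0.4y_{Nadir}.
Solving the two reaction functions simultaneously: (1 − (−0.5)(−0.4))y_{Nadir} = 28.3 − 0.5·21.84, so 0.8y_{Nadir} = 17.38 and y_{Nadir} = 21.725.
Then y_{Kora} = 21.84 − 0.4·21.725 = 13.15.
Total extraction: 21.725 + 13.15 = 34.875.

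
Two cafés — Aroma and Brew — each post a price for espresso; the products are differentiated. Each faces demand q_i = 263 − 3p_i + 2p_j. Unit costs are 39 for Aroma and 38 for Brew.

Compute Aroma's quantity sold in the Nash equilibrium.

167.4375

Aroma's profit: π = (p_{Aroma} − 39)(263 − 3p_{Aroma} + 2p_{Brew}).
∂π/∂p_{Aroma} = 380 − 6p_{Aroma} + 2p_{Brew} = 0 ⇒ p_{Aroma} = 190/3 + (1/3)p_{Brew}.
Similarly p_{Brew} = 377/6 + (1/3)p_{Aroma}.
Plugging p_{Brew} into Aroma's best response: p_{Aroma} = 190/3 + (1/3)(377/6 + (1/3)p_{Aroma}) ⇒ (8/9)p_{Aroma} = 1517/18, so p_{Aroma} = 94.8125.
Then p_{Brew} = 377/6 + (1/3)·94.8125 = 94.4375.
q_{Aroma} = 263 − 3·94.8125 + 2·94.4375 = 167.4375.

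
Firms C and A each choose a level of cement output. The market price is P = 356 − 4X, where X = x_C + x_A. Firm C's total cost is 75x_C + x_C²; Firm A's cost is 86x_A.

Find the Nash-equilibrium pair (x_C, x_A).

18.25, 24.625

Firm C's profit: π = x_C(356 − 4(x_C + x_A)) − 75x_C − x_C².
∂π/∂x_C = 281 − 10x_C − 4x_A = 0, so x_C = 28.1 − 0.4x_A.
For A: ∂π/∂x_A = 270 − 8x_A − 4x_C = 0 ⇒ x_A = 33.75 − 0.5x_C.
Solving the two reaction functions simultaneously: (1 − (−0.4)(−0.5))x_C = 28.1 − 0.4·33.75, so 0.8x_C = 14.6 and x_C = 18.25.
Then x_A = 33.75 − 0.5·18.25 = 24.625.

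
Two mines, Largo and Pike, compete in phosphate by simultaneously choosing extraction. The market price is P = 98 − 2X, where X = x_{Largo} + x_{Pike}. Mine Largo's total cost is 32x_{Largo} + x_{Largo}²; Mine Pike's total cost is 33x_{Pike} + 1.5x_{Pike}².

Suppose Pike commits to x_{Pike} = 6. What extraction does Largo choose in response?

9

Mine Largo's profit: π = x_{Largo}(98 − 2(x_{Largo} + x_{Pike})) − 32x_{Largo} − x_{Largo}².
∂π/∂x_{Largo} = 66 − 6x_{Largo} − 2x_{Pike} = 0, so x_{Largo} = 11 − (1/3)x_{Pike}.
At x_{Pike} = 6: x_{Largo} = 11 − (1/3)·6 = 9.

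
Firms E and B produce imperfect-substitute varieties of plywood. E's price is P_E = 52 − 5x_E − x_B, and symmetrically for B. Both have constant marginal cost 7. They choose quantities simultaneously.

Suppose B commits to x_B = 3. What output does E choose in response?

Firm E's profit: π = x_E(52 − 5x_E − x_B) − 7x_E.
∂π/∂x_E = 45 − 10x_E − x_B = 0 ⇒ x_E = 4.5 − 0.1x_B.
At x_B = 3: x_E = 4.5 − 0.1·3 = 4.2.

4.2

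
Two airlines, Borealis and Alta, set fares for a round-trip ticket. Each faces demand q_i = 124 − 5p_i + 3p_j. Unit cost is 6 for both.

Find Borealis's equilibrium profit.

Borealis's profit: π = (p_{Borealis} − 6)(124 − 5p_{Borealis} + 3p_{Alta}).
∂π/∂p_{Borealis} = 154 − 10p_{Borealis} + 3p_{Alta} = 0 ⇒ p_{Borealis} = 15.4 + 0.3p_{Alta}.
The game is symmetric, so in equilibrium p_{Alta} = p_{Borealis}: the reaction function gives 0.7p_{Borealis} = 15.4, hence p_{Borealis} = 22.
q_{Borealis} = 124 − 5·22 + 3·22 = 80.
Profit = (22 − 6)·80 = 1280.

1280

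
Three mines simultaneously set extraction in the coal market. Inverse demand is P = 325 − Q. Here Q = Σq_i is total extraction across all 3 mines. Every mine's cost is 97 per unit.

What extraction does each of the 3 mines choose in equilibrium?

A representative mine's profit is π_i = q_i(325 − Q) − 97q_i, with Q = q_i + Σ_{j≠i} q_j.
First-order condition: 228 − 2q_i − Σ_{j≠i} q_j = 0.
In a symmetric equilibrium every mine chooses the same q, so Σ_{j≠i} q_j = 2q. The condition becomes 228 − 4q = 0, giving q = 228/4 = 57.

57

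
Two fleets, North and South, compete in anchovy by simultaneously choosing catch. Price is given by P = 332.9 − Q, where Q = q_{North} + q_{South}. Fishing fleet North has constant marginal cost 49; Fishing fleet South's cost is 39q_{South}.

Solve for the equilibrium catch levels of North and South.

Fishing fleet North's profit: π = q_{North}(332.9 − (q_{North} + q_{South})) − 49q_{North}.
∂π/∂q_{North} = 283.9 − 2q_{North} − q_{South} = 0, so q_{North} = 141.95 − 0.5q_{South}.
By the same steps for South: q_{South} = 146.95 − 0.5q_{North}.
Solving the two reaction functions simultaneously: (1 − (−0.5)(−0.5))q_{North} = 141.95 − 0.5·146.95, so 0.75q_{North} = 68.475 and q_{North} = 91.3.
Then q_{South} = 146.95 − 0.5·91.3 = 101.3.

91.3, 101.3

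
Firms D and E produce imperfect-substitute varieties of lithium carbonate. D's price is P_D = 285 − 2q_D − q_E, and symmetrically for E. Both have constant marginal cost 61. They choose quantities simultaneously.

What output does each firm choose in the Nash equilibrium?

Firm D's profit: π = q_D(285 − 2q_D − q_E) − 61q_D.
∂π/∂q_D = 224 − 4q_D − q_E = 0 ⇒ q_D = 56 − 0.25q_E.
By symmetry q_E = q_D; substituting into the reaction function, 1.25q_D = 56 and q_D = 44.8.

44.8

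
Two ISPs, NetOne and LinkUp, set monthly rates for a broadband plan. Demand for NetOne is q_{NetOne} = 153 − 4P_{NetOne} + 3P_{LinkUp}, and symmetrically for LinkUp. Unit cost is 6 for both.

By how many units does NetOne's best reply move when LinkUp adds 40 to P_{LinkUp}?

15

NetOne's profit: π = (P_{NetOne} − 6)(153 − 4P_{NetOne} + 3P_{LinkUp}).
∂π/∂P_{NetOne} = 177 − 8P_{NetOne} + 3P_{LinkUp} = 0 ⇒ P_{NetOne} = 22.125 + 0.375P_{LinkUp}.
The reaction-function slope is 0.375, so a 40-unit rise in P_{LinkUp} moves P_{NetOne} by 0.375 × 40 = 15. NetOne's best response rises — the actions are strategic complements.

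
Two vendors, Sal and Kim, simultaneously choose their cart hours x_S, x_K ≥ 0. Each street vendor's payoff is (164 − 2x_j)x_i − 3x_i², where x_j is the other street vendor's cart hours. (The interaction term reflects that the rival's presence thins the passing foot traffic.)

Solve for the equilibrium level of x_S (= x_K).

20.5

Sal's payoff is (164 − 2x_K)x_S − 3x_S².
∂π/∂x_S = 164 − 2x_K − 6x_S = 0, so x_S = 82/3 − (1/3)x_K.
The game is symmetric, so in equilibrium x_K = x_S: the reaction function gives (4/3)x_S = 82/3, hence x_S = 20.5.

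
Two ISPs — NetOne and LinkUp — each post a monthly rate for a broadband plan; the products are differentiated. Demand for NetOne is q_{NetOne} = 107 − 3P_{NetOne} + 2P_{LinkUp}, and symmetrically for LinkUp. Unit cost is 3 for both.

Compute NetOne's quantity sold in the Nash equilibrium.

NetOne's profit: π = (P_{NetOne} − 3)(107 − 3P_{NetOne} + 2P_{LinkUp}).
∂π/∂P_{NetOne} = 116 − 6P_{NetOne} + 2P_{LinkUp} = 0 ⇒ P_{NetOne} = 58/3 + (1/3)P_{LinkUp}.
By symmetry P_{LinkUp} = P_{NetOne}; substituting into the reaction function, (2/3)P_{NetOne} = 58/3 and P_{NetOne} = 29.
q_{NetOne} = 107 − 3·29 + 2·29 = 78.

78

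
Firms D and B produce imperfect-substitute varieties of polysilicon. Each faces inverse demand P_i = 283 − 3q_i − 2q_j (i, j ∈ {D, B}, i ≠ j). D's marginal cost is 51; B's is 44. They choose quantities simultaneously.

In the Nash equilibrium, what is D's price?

136.6875

Firm D's profit: π = q_D(283 − 3q_D − 2q_B) − 51q_D.
∂π/∂q_D = 232 − 6q_D − 2q_B = 0 ⇒ q_D = 116/3 − (1/3)q_B.
Similarly q_B = 239/6 − (1/3)q_D.
Solving the two reaction functions simultaneously: (1 − (−1/3)(−1/3))q_D = 116/3 − (1/3)·(239/6), so (8/9)q_D = 457/18 and q_D = 28.5625.
Then q_B = 239/6 − (1/3)·28.5625 = 30.3125.
P_D = 283 − 3·28.5625 − 2·30.3125 = 136.6875.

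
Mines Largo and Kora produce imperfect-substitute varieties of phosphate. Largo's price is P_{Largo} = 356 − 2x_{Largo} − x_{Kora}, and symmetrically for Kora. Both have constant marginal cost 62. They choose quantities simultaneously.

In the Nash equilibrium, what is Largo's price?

179.6

Mine Largo's profit: π = x_{Largo}(356 − 2x_{Largo} − x_{Kora}) − 62x_{Largo}.
∂π/∂x_{Largo} = 294 − 4x_{Largo} − x_{Kora} = 0 ⇒ x_{Largo} = 73.5 − 0.25x_{Kora}.
By symmetry x_{Kora} = x_{Largo}; substituting into the reaction function, 1.25x_{Largo} = 73.5 and x_{Largo} = 58.8.
P_{Largo} = 356 − 2·58.8 − 58.8 = 179.6.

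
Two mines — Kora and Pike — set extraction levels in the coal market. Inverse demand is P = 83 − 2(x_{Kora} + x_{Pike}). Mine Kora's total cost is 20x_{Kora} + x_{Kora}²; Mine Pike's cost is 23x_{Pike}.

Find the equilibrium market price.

46.4

Mine Kora's profit: π = x_{Kora}(83 − 2(x_{Kora} + x_{Pike})) − 20x_{Kora} − x_{Kora}².
∂π/∂x_{Kora} = 63 − 6x_{Kora} − 2x_{Pike} = 0, so x_{Kora} = 10.5 − (1/3)x_{Pike}.
For Pike: ∂π/∂x_{Pike} = 60 − 4x_{Pike} − 2x_{Kora} = 0 ⇒ x_{Pike} = 15 − 0.5x_{Kora}.
Substituting the second reaction function into the first: x_{Kora} = 10.5 − (1/3)(15 − 0.5x_{Kora}), which gives (5/6)x_{Kora} = 5.5 ⇒ x_{Kora} = 6.6.
Then x_{Pike} = 15 − 0.5·6.6 = 11.7.
Equilibrium price: P = 83 − 2·18.3 = 46.4.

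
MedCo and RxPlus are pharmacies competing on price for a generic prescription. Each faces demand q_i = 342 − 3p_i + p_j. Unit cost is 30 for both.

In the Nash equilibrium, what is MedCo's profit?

MedCo's profit: π = (p_{MedCo} − 30)(342 − 3p_{MedCo} + p_{RxPlus}).
∂π/∂p_{MedCo} = 432 − 6p_{MedCo} + p_{RxPlus} = 0 ⇒ p_{MedCo} = 72 + (1/6)p_{RxPlus}.
Setting p_{MedCo} = p_{RxPlus} in the reaction function: p_{MedCo} = 72 + (1/6)p_{MedCo}, so p_{MedCo} = 72 / (5/6) = 86.4.
q_{MedCo} = 342 − 3·86.4 + 86.4 = 169.2.
Profit = (86.4 − 30)·169.2 = 9542.88.

9542.88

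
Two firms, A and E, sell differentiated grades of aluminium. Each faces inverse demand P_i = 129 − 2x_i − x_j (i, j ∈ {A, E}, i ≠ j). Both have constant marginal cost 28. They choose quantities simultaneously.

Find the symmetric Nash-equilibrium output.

20.2

Firm A's profit: π = x_A(129 − 2x_A − x_E) − 28x_A.
∂π/∂x_A = 101 − 4x_A − x_E = 0 ⇒ x_A = 25.25 − 0.25x_E.
By symmetry x_E = x_A; substituting into the reaction function, 1.25x_A = 25.25 and x_A = 20.2.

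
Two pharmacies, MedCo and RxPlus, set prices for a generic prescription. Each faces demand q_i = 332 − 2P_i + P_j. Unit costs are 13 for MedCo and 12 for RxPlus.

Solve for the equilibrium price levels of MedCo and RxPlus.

119.2, 118.8

MedCo's profit: π = (P_{MedCo} − 13)(332 − 2P_{MedCo} + P_{RxPlus}).
∂π/∂P_{MedCo} = 358 − 4P_{MedCo} + P_{RxPlus} = 0 ⇒ P_{MedCo} = 89.5 + 0.25P_{RxPlus}.
Similarly P_{RxPlus} = 89 + 0.25P_{MedCo}.
Substituting the second reaction function into the first: P_{MedCo} = 89.5 + 0.25(89 + 0.25P_{MedCo}), which gives 0.9375P_{MedCo} = 111.75 ⇒ P_{MedCo} = 119.2.
Then P_{RxPlus} = 89 + 0.25·119.2 = 118.8.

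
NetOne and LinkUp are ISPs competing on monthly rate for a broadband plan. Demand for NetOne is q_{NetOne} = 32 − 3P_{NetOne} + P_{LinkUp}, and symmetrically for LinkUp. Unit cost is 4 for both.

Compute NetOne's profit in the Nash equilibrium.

69.12

NetOne's profit: π = (P_{NetOne} − 4)(32 − 3P_{NetOne} + P_{LinkUp}).
∂π/∂P_{NetOne} = 44 − 6P_{NetOne} + P_{LinkUp} = 0 ⇒ P_{NetOne} = 22/3 + (1/6)P_{LinkUp}.
Setting P_{NetOne} = P_{LinkUp} in the reaction function: P_{NetOne} = 22/3 + (1/6)P_{NetOne}, so P_{NetOne} = (22/3) / (5/6) = 8.8.
q_{NetOne} = 32 − 3·8.8 + 8.8 = 14.4.
Profit = (8.8 − 4)·14.4 = 69.12.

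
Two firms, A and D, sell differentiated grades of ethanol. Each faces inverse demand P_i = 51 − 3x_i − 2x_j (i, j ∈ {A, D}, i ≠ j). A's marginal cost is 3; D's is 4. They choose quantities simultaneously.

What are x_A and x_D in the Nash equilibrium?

6.0625, 5.8125

Firm A's profit: π = x_A(51 − 3x_A − 2x_D) − 3x_A.
∂π/∂x_A = 48 − 6x_A − 2x_D = 0 ⇒ x_A = 8 − (1/3)x_D.
Similarly x_D = 47/6 − (1/3)x_A.
Substituting the second reaction function into the first: x_A = 8 − (1/3)(47/6 − (1/3)x_A), which gives (8/9)x_A = 97/18 ⇒ x_A = 6.0625.
Then x_D = 47/6 − (1/3)·6.0625 = 5.8125.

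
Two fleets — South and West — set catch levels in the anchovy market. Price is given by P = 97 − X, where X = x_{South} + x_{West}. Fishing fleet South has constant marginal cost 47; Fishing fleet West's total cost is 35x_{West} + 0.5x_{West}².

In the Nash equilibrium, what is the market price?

64.6

Fishing fleet South's profit: π = x_{South}(97 − (x_{South} + x_{West})) − 47x_{South}.
∂π/∂x_{South} = 50 − 2x_{South} − x_{West} = 0, so x_{South} = 25 − 0.5x_{West}.
For West: ∂π/∂x_{West} = 62 − 3x_{West} − x_{South} = 0 ⇒ x_{West} = 62/3 − (1/3)x_{South}.
Solving the two reaction functions simultaneously: (1 − (−0.5)(−1/3))x_{South} = 25 − 0.5·(62/3), so (5/6)x_{South} = 44/3 and x_{South} = 17.6.
Then x_{West} = 62/3 − (1/3)·17.6 = 14.8.
Equilibrium price: P = 97 − 32.4 = 64.6.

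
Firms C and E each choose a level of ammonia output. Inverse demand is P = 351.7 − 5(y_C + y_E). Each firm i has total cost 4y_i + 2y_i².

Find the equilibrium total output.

Firm C's profit: π = y_C(351.7 − 5(y_C + y_E)) − 4y_C − 2y_C².
∂π/∂y_C = 347.7 − 14y_C − 5y_E = 0, so y_C = 3477/140 − (5/14)y_E.
The game is symmetric, so in equilibrium y_E = y_C: the reaction function gives (19/14)y_C = 3477/140, hence y_C = 18.3.
Total output: 18.3 + 18.3 = 36.6.

36.6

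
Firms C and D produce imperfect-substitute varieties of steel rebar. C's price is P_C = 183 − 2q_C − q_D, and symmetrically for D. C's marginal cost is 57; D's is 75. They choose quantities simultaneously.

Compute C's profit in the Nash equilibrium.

1393.92

Firm C's profit: π = q_C(183 − 2q_C − q_D) − 57q_C.
∂π/∂q_C = 126 − 4q_C − q_D = 0 ⇒ q_C = 31.5 − 0.25q_D.
Similarly q_D = 27 − 0.25q_C.
Substituting the second reaction function into the first: q_C = 31.5 − 0.25(27 − 0.25q_C), which gives 0.9375q_C = 24.75 ⇒ q_C = 26.4.
Then q_D = 27 − 0.25·26.4 = 20.4.
P_C = 183 − 2·26.4 − 20.4 = 109.8.
Profit = (109.8 − 57)·26.4 = 1393.92.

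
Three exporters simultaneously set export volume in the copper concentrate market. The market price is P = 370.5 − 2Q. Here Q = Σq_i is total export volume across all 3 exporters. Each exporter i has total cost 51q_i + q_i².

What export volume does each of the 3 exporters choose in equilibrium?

31.95

A representative exporter's profit is π_i = q_i(370.5 − 2Q) − 51q_i − q_i², with Q = q_i + Σ_{j≠i} q_j.
First-order condition: 319.5 − 6q_i − 2Σ_{j≠i} q_j = 0.
In a symmetric equilibrium every exporter chooses the same q, so Σ_{j≠i} q_j = 2q. The condition becomes 319.5 − 10q = 0, giving q = 319.5/10 = 31.95.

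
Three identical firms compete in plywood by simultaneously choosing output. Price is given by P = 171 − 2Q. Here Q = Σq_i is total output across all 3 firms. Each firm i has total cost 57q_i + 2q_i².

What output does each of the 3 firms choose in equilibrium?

9.5

A representative firm's profit is π_i = q_i(171 − 2Q) − 57q_i − 2q_i², with Q = q_i + Σ_{j≠i} q_j.
First-order condition: 114 − 8q_i − 2Σ_{j≠i} q_j = 0.
In a symmetric equilibrium every firm chooses the same q, so Σ_{j≠i} q_j = 2q. The condition becomes 114 − 12q = 0, giving q = 114/12 = 9.5.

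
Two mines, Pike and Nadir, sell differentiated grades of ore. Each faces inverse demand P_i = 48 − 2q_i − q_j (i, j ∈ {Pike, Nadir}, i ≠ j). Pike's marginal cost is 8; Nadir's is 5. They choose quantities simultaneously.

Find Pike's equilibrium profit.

Mine Pike's profit: π = q_{Pike}(48 − 2q_{Pike} − q_{Nadir}) − 8q_{Pike}.
∂π/∂q_{Pike} = 40 − 4q_{Pike} − q_{Nadir} = 0 ⇒ q_{Pike} = 10 − 0.25q_{Nadir}.
Similarly q_{Nadir} = 10.75 − 0.25q_{Pike}.
Substituting the second reaction function into the first: q_{Pike} = 10 − 0.25(10.75 − 0.25q_{Pike}), which gives 0.9375q_{Pike} = 7.3125 ⇒ q_{Pike} = 7.8.
Then q_{Nadir} = 10.75 − 0.25·7.8 = 8.8.
P_{Pike} = 48 − 2·7.8 − 8.8 = 23.6.
Profit = (23.6 − 8)·7.8 = 121.68.

121.68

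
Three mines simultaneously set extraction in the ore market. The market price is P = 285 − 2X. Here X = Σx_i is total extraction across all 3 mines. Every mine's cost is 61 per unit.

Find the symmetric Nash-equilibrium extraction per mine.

28

A representative mine's profit is π_i = x_i(285 − 2X) − 61x_i, with X = x_i + Σ_{j≠i} x_j.
First-order condition: 224 − 4x_i − 2Σ_{j≠i} x_j = 0.
With identical mines, set every x_j = x: then 224 − 4x − 4x = 0, i.e. x = 224/8 = 28.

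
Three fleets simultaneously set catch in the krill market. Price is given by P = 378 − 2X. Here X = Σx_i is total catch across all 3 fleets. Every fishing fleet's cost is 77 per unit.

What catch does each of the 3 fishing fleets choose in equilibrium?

37.625

A representative fishing fleet's profit is π_i = x_i(378 − 2X) − 77x_i, with X = x_i + Σ_{j≠i} x_j.
First-order condition: 301 − 4x_i − 2Σ_{j≠i} x_j = 0.
In a symmetric equilibrium every fishing fleet chooses the same x, so Σ_{j≠i} x_j = 2x. The condition becomes 301 − 8x = 0, giving x = 301/8 = 37.625.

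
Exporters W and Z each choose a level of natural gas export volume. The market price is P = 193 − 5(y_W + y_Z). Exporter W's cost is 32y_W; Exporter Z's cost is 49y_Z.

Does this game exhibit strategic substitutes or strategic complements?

strategic substitutes

Exporter W's profit: π = y_W(193 − 5(y_W + y_Z)) − 32y_W.
∂π/∂y_W = 161 − 10y_W − 5y_Z = 0, so y_W = 16.1 − 0.5y_Z.
The best-response slope dy_W/dy_Z = −0.5 < 0: the reaction function is downward-sloping, so the choices are strategic substitutes.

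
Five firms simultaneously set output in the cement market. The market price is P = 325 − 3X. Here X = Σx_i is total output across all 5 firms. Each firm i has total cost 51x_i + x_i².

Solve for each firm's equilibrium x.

13.7

A representative firm's profit is π_i = x_i(325 − 3X) − 51x_i − x_i², with X = x_i + Σ_{j≠i} x_j.
First-order condition: 274 − 8x_i − 3Σ_{j≠i} x_j = 0.
Imposing symmetry (x_j = x for all j) turns Σ_{j≠i} x_j into 4x, so 274 = 20x and x = 13.7.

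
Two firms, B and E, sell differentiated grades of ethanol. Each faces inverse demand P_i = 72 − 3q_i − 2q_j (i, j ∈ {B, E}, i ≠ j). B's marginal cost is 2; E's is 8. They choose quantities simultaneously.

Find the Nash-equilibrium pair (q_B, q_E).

Firm B's profit: π = q_B(72 − 3q_B − 2q_E) − 2q_B.
∂π/∂q_B = 70 − 6q_B − 2q_E = 0 ⇒ q_B = 35/3 − (1/3)q_E.
Similarly q_E = 32/3 − (1/3)q_B.
Plugging q_E into B's best response: q_B = 35/3 − (1/3)(32/3 − (1/3)q_B) ⇒ (8/9)q_B = 73/9, so q_B = 9.125.
Then q_E = 32/3 − (1/3)·9.125 = 7.625.

9.125, 7.625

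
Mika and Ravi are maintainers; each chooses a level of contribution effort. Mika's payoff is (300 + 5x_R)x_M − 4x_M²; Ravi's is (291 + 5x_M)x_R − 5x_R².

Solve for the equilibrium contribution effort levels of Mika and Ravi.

81, 69.6

Expanding Mika's payoff: 300x_M + 5x_Rx_M − 4x_M².
∂π/∂x_M = 300 + 5x_R − 8x_M = 0, so x_M = 37.5 + 0.625x_R.
Likewise for Ravi: x_R = 29.1 + 0.5x_M.
Solving the two reaction functions simultaneously: (1 − (0.625)(0.5))x_M = 37.5 + 0.625·29.1, so 0.6875x_M = 55.6875 and x_M = 81.
Then x_R = 29.1 + 0.5·81 = 69.6.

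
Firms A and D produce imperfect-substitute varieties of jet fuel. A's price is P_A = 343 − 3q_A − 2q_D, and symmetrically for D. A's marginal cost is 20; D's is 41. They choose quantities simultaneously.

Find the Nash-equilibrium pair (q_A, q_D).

41.6875, 36.4375

Firm A's profit: π = q_A(343 − 3q_A − 2q_D) − 20q_A.
∂π/∂q_A = 323 − 6q_A − 2q_D = 0 ⇒ q_A = 323/6 − (1/3)q_D.
Similarly q_D = 151/3 − (1/3)q_A.
Substituting the second reaction function into the first: q_A = 323/6 − (1/3)(151/3 − (1/3)q_A), which gives (8/9)q_A = 667/18 ⇒ q_A = 41.6875.
Then q_D = 151/3 − (1/3)·41.6875 = 36.4375.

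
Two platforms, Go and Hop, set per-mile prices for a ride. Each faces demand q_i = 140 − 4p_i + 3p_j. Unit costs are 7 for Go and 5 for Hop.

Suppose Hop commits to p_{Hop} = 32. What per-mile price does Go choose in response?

Go's profit: π = (p_{Go} − 7)(140 − 4p_{Go} + 3p_{Hop}).
∂π/∂p_{Go} = 168 − 8p_{Go} + 3p_{Hop} = 0 ⇒ p_{Go} = 21 + 0.375p_{Hop}.
At p_{Hop} = 32: p_{Go} = 21 + 0.375·32 = 33.

33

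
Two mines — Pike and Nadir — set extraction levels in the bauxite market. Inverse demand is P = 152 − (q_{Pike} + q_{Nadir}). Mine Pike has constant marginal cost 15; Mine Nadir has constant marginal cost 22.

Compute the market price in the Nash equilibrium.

63

Mine Pike's profit: π = q_{Pike}(152 − (q_{Pike} + q_{Nadir})) − 15q_{Pike}.
∂π/∂q_{Pike} = 137 − 2q_{Pike} − q_{Nadir} = 0, so q_{Pike} = 68.5 − 0.5q_{Nadir}.
By the same steps for Nadir: q_{Nadir} = 65 − 0.5q_{Pike}.
Solving the two reaction functions simultaneously: (1 − (−0.5)(−0.5))q_{Pike} = 68.5 − 0.5·65, so 0.75q_{Pike} = 36 and q_{Pike} = 48.
Then q_{Nadir} = 65 − 0.5·48 = 41.
Equilibrium price: P = 152 − 89 = 63.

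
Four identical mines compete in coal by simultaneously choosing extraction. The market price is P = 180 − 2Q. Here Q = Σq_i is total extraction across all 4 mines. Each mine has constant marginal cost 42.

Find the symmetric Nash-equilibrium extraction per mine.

13.8

A representative mine's profit is π_i = q_i(180 − 2Q) − 42q_i, with Q = q_i + Σ_{j≠i} q_j.
First-order condition: 138 − 4q_i − 2Σ_{j≠i} q_j = 0.
With identical mines, set every q_j = q: then 138 − 4q − 6q = 0, i.e. q = 138/10 = 13.8.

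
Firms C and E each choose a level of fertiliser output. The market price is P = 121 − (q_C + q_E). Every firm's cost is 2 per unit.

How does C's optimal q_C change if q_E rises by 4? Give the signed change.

Firm C's profit: π = q_C(121 − (q_C + q_E)) − 2q_C.
∂π/∂q_C = 119 − 2q_C − q_E = 0, so q_C = 59.5 − 0.5q_E.
The reaction-function slope is −0.5, so a 4-unit rise in q_E moves q_C by −0.5 × 4 = −2. C's best response falls — the actions are strategic substitutes.

-2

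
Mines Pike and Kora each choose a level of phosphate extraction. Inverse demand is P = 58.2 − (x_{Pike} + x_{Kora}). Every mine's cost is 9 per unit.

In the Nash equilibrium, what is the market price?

25.4

Mine Pike's profit: π = x_{Pike}(58.2 − (x_{Pike} + x_{Kora})) − 9x_{Pike}.
∂π/∂x_{Pike} = 49.2 − 2x_{Pike} − x_{Kora} = 0, so x_{Pike} = 24.6 − 0.5x_{Kora}.
Setting x_{Pike} = x_{Kora} in the reaction function: x_{Pike} = 24.6 − 0.5x_{Pike}, so x_{Pike} = 24.6 / 1.5 = 16.4.
Equilibrium price: P = 58.2 − 32.8 = 25.4.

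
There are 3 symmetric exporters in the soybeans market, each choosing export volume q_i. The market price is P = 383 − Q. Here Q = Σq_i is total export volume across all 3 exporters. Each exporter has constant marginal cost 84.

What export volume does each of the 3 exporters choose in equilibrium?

A representative exporter's profit is π_i = q_i(383 − Q) − 84q_i, with Q = q_i + Σ_{j≠i} q_j.
First-order condition: 299 − 2q_i − Σ_{j≠i} q_j = 0.
In a symmetric equilibrium every exporter chooses the same q, so Σ_{j≠i} q_j = 2q. The condition becomes 299 − 4q = 0, giving q = 299/4 = 74.75.

74.75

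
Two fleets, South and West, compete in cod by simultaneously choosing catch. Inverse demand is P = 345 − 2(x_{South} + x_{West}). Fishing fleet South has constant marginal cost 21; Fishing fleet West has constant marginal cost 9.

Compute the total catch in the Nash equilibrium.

110

Fishing fleet South's profit: π = x_{South}(345 − 2(x_{South} + x_{West})) − 21x_{South}.
∂π/∂x_{South} = 324 − 4x_{South} − 2x_{West} = 0, so x_{South} = 81 − 0.5x_{West}.
By the same steps for West: x_{West} = 84 − 0.5x_{South}.
Substituting the second reaction function into the first: x_{South} = 81 − 0.5(84 − 0.5x_{South}), which gives 0.75x_{South} = 39 ⇒ x_{South} = 52.
Then x_{West} = 84 − 0.5·52 = 58.
Total catch: 52 + 58 = 110.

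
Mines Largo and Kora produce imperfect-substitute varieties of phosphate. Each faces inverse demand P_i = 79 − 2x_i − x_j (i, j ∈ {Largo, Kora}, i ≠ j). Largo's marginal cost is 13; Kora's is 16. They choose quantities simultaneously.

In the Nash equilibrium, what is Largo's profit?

359.12

Mine Largo's profit: π = x_{Largo}(79 − 2x_{Largo} − x_{Kora}) − 13x_{Largo}.
∂π/∂x_{Largo} = 66 − 4x_{Largo} − x_{Kora} = 0 ⇒ x_{Largo} = 16.5 − 0.25x_{Kora}.
Similarly x_{Kora} = 15.75 − 0.25x_{Largo}.
Plugging x_{Kora} into Largo's best response: x_{Largo} = 16.5 − 0.25(15.75 − 0.25x_{Largo}) ⇒ 0.9375x_{Largo} = 12.5625, so x_{Largo} = 13.4.
Then x_{Kora} = 15.75 − 0.25·13.4 = 12.4.
P_{Largo} = 79 − 2·13.4 − 12.4 = 39.8.
Profit = (39.8 − 13)·13.4 = 359.12.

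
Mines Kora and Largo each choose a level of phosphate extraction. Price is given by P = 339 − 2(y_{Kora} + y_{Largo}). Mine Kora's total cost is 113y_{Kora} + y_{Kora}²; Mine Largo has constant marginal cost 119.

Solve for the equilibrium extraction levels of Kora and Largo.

Mine Kora's profit: π = y_{Kora}(339 − 2(y_{Kora} + y_{Largo})) − 113y_{Kora} − y_{Kora}².
∂π/∂y_{Kora} = 226 − 6y_{Kora} − 2y_{Largo} = 0, so y_{Kora} = 113/3 − (1/3)y_{Largo}.
For Largo: ∂π/∂y_{Largo} = 220 − 4y_{Largo} − 2y_{Kora} = 0 ⇒ y_{Largo} = 55 − 0.5y_{Kora}.
Solving the two reaction functions simultaneously: (1 − (−1/3)(−0.5))y_{Kora} = 113/3 − (1/3)·55, so (5/6)y_{Kora} = 58/3 and y_{Kora} = 23.2.
Then y_{Largo} = 55 − 0.5·23.2 = 43.4.

23.2, 43.4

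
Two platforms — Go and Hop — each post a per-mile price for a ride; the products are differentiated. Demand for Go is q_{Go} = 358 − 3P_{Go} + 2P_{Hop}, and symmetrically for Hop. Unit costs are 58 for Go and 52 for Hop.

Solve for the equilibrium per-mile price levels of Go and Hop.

Go's profit: π = (P_{Go} − 58)(358 − 3P_{Go} + 2P_{Hop}).
∂π/∂P_{Go} = 532 − 6P_{Go} + 2P_{Hop} = 0 ⇒ P_{Go} = 266/3 + (1/3)P_{Hop}.
Similarly P_{Hop} = 257/3 + (1/3)P_{Go}.
Solving the two reaction functions simultaneously: (1 − (1/3)(1/3))P_{Go} = 266/3 + (1/3)·(257/3), so (8/9)P_{Go} = 1055/9 and P_{Go} = 131.875.
Then P_{Hop} = 257/3 + (1/3)·131.875 = 129.625.

131.875, 129.625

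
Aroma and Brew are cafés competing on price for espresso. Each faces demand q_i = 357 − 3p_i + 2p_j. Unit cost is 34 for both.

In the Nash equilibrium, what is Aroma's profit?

19561.6875

Aroma's profit: π = (p_{Aroma} − 34)(357 − 3p_{Aroma} + 2p_{Brew}).
∂π/∂p_{Aroma} = 459 − 6p_{Aroma} + 2p_{Brew} = 0 ⇒ p_{Aroma} = 76.5 + (1/3)p_{Brew}.
By symmetry p_{Brew} = p_{Aroma}; substituting into the reaction function, (2/3)p_{Aroma} = 76.5 and p_{Aroma} = 114.75.
q_{Aroma} = 357 − 3·114.75 + 2·114.75 = 242.25.
Profit = (114.75 − 34)·242.25 = 19561.6875.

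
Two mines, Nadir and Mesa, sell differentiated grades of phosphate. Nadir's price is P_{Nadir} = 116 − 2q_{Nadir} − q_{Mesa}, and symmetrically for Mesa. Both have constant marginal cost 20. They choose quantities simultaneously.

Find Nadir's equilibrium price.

Mine Nadir's profit: π = q_{Nadir}(116 − 2q_{Nadir} − q_{Mesa}) − 20q_{Nadir}.
∂π/∂q_{Nadir} = 96 − 4q_{Nadir} − q_{Mesa} = 0 ⇒ q_{Nadir} = 24 − 0.25q_{Mesa}.
By symmetry q_{Mesa} = q_{Nadir}; substituting into the reaction function, 1.25q_{Nadir} = 24 and q_{Nadir} = 19.2.
P_{Nadir} = 116 − 2·19.2 − 19.2 = 58.4.

58.4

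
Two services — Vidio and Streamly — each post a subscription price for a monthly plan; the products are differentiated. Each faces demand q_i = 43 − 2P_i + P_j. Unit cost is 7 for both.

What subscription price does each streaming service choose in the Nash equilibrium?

Vidio's profit: π = (P_{Vidio} − 7)(43 − 2P_{Vidio} + P_{Streamly}).
∂π/∂P_{Vidio} = 57 − 4P_{Vidio} + P_{Streamly} = 0 ⇒ P_{Vidio} = 14.25 + 0.25P_{Streamly}.
The game is symmetric, so in equilibrium P_{Streamly} = P_{Vidio}: the reaction function gives 0.75P_{Vidio} = 14.25, hence P_{Vidio} = 19.

19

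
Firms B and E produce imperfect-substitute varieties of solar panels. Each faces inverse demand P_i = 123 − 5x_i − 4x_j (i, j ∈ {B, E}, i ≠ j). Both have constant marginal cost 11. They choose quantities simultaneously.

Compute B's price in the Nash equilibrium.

51

Firm B's profit: π = x_B(123 − 5x_B − 4x_E) − 11x_B.
∂π/∂x_B = 112 − 10x_B − 4x_E = 0 ⇒ x_B = 11.2 − 0.4x_E.
By symmetry x_E = x_B; substituting into the reaction function, 1.4x_B = 11.2 and x_B = 8.
P_B = 123 − 5·8 − 4·8 = 51.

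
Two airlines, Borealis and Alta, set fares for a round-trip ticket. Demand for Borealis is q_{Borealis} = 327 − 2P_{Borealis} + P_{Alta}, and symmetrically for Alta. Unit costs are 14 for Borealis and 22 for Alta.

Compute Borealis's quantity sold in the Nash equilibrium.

Borealis's profit: π = (P_{Borealis} − 14)(327 − 2P_{Borealis} + P_{Alta}).
∂π/∂P_{Borealis} = 355 − 4P_{Borealis} + P_{Alta} = 0 ⇒ P_{Borealis} = 88.75 + 0.25P_{Alta}.
Similarly P_{Alta} = 92.75 + 0.25P_{Borealis}.
Solving the two reaction functions simultaneously: (1 − (0.25)(0.25))P_{Borealis} = 88.75 + 0.25·92.75, so 0.9375P_{Borealis} = 111.9375 and P_{Borealis} = 119.4.
Then P_{Alta} = 92.75 + 0.25·119.4 = 122.6.
q_{Borealis} = 327 − 2·119.4 + 122.6 = 210.8.

210.8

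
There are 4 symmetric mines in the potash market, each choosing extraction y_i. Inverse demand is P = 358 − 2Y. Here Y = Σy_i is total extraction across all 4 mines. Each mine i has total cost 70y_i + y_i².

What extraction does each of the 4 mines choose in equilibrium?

A representative mine's profit is π_i = y_i(358 − 2Y) − 70y_i − y_i², with Y = y_i + Σ_{j≠i} y_j.
First-order condition: 288 − 6y_i − 2Σ_{j≠i} y_j = 0.
In a symmetric equilibrium every mine chooses the same y, so Σ_{j≠i} y_j = 3y. The condition becomes 288 − 12y = 0, giving y = 288/12 = 24.

24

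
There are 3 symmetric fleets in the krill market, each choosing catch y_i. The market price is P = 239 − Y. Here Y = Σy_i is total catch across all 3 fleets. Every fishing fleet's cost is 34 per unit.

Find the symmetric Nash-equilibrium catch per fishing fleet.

51.25

A representative fishing fleet's profit is π_i = y_i(239 − Y) − 34y_i, with Y = y_i + Σ_{j≠i} y_j.
First-order condition: 205 − 2y_i − Σ_{j≠i} y_j = 0.
In a symmetric equilibrium every fishing fleet chooses the same y, so Σ_{j≠i} y_j = 2y. The condition becomes 205 − 4y = 0, giving y = 205/4 = 51.25.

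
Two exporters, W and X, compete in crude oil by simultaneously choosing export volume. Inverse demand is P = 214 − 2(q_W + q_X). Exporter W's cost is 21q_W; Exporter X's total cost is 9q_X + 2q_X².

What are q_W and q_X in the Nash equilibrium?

40.5, 15.5

Exporter W's profit: π = q_W(214 − 2(q_W + q_X)) − 21q_W.
∂π/∂q_W = 193 − 4q_W − 2q_X = 0, so q_W = 48.25 − 0.5q_X.
For X: ∂π/∂q_X = 205 − 8q_X − 2q_W = 0 ⇒ q_X = 25.625 − 0.25q_W.
Solving the two reaction functions simultaneously: (1 − (−0.5)(−0.25))q_W = 48.25 − 0.5·25.625, so 0.875q_W = 35.4375 and q_W = 40.5.
Then q_X = 25.625 − 0.25·40.5 = 15.5.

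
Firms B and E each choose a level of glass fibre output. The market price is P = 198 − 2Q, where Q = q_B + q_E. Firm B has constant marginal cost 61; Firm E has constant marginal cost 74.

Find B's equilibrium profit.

1250

Firm B's profit: π = q_B(198 − 2(q_B + q_E)) − 61q_B.
∂π/∂q_B = 137 − 4q_B − 2q_E = 0, so q_B = 34.25 − 0.5q_E.
By the same steps for E: q_E = 31 − 0.5q_B.
Plugging q_E into B's best response: q_B = 34.25 − 0.5(31 − 0.5q_B) ⇒ 0.75q_B = 18.75, so q_B = 25.
Then q_E = 31 − 0.5·25 = 18.5.
Price P = 198 − 2·43.5 = 111.
B's profit: (111 − 61)·25 = 1250.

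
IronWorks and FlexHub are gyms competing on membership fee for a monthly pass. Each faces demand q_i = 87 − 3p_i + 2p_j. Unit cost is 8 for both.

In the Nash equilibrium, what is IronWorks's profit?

1170.1875

IronWorks's profit: π = (p_{IronWorks} − 8)(87 − 3p_{IronWorks} + 2p_{FlexHub}).
∂π/∂p_{IronWorks} = 111 − 6p_{IronWorks} + 2p_{FlexHub} = 0 ⇒ p_{IronWorks} = 18.5 + (1/3)p_{FlexHub}.
Setting p_{IronWorks} = p_{FlexHub} in the reaction function: p_{IronWorks} = 18.5 + (1/3)p_{IronWorks}, so p_{IronWorks} = 18.5 / (2/3) = 27.75.
q_{IronWorks} = 87 − 3·27.75 + 2·27.75 = 59.25.
Profit = (27.75 − 8)·59.25 = 1170.1875.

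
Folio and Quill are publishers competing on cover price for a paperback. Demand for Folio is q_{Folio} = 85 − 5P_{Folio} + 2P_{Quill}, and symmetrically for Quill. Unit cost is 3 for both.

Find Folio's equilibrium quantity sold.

Folio's profit: π = (P_{Folio} − 3)(85 − 5P_{Folio} + 2P_{Quill}).
∂π/∂P_{Folio} = 100 − 10P_{Folio} + 2P_{Quill} = 0 ⇒ P_{Folio} = 10 + 0.2P_{Quill}.
The game is symmetric, so in equilibrium P_{Quill} = P_{Folio}: the reaction function gives 0.8P_{Folio} = 10, hence P_{Folio} = 12.5.
q_{Folio} = 85 − 5·12.5 + 2·12.5 = 47.5.

47.5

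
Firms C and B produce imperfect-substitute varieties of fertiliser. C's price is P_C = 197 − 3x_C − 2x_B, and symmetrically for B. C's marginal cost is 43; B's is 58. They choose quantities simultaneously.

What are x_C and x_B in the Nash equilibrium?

Firm C's profit: π = x_C(197 − 3x_C − 2x_B) − 43x_C.
∂π/∂x_C = 154 − 6x_C − 2x_B = 0 ⇒ x_C = 77/3 − (1/3)x_B.
Similarly x_B = 139/6 − (1/3)x_C.
Solving the two reaction functions simultaneously: (1 − (−1/3)(−1/3))x_C = 77/3 − (1/3)·(139/6), so (8/9)x_C = 323/18 and x_C = 20.1875.
Then x_B = 139/6 − (1/3)·20.1875 = 16.4375.

20.1875, 16.4375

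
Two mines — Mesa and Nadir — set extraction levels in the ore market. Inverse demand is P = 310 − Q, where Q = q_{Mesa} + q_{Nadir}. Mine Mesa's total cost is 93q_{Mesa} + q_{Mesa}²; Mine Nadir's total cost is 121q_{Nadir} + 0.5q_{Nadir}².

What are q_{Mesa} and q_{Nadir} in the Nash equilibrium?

42, 49

Mine Mesa's profit: π = q_{Mesa}(310 − (q_{Mesa} + q_{Nadir})) − 93q_{Mesa} − q_{Mesa}².
∂π/∂q_{Mesa} = 217 − 4q_{Mesa} − q_{Nadir} = 0, so q_{Mesa} = 54.25 − 0.25q_{Nadir}.
For Nadir: ∂π/∂q_{Nadir} = 189 − 3q_{Nadir} − q_{Mesa} = 0 ⇒ q_{Nadir} = 63 − (1/3)q_{Mesa}.
Substituting the second reaction function into the first: q_{Mesa} = 54.25 − 0.25(63 − (1/3)q_{Mesa}), which gives (11/12)q_{Mesa} = 38.5 ⇒ q_{Mesa} = 42.
Then q_{Nadir} = 63 − (1/3)·42 = 49.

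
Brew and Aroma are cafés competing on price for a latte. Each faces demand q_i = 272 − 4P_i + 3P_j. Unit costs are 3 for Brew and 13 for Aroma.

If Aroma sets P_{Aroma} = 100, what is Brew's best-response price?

73

Brew's profit: π = (P_{Brew} − 3)(272 − 4P_{Brew} + 3P_{Aroma}).
∂π/∂P_{Brew} = 284 − 8P_{Brew} + 3P_{Aroma} = 0 ⇒ P_{Brew} = 35.5 + 0.375P_{Aroma}.
At P_{Aroma} = 100: P_{Brew} = 35.5 + 0.375·100 = 73.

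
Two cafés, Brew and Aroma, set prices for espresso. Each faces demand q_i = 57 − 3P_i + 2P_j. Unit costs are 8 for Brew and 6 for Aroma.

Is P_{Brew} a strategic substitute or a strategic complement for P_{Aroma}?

strategic complements

Brew's profit: π = (P_{Brew} − 8)(57 − 3P_{Brew} + 2P_{Aroma}).
∂π/∂P_{Brew} = 81 − 6P_{Brew} + 2P_{Aroma} = 0 ⇒ P_{Brew} = 13.5 + (1/3)P_{Aroma}.
The best-response slope dP_{Brew}/dP_{Aroma} = 1/3 > 0: the reaction function is upward-sloping, so the choices are strategic complements.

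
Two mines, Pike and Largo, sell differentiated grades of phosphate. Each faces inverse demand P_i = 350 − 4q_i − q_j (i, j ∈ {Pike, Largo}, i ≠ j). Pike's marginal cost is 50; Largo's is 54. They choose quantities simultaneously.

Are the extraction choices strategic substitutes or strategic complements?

Mine Pike's profit: π = q_{Pike}(350 − 4q_{Pike} − q_{Largo}) − 50q_{Pike}.
∂π/∂q_{Pike} = 300 − 8q_{Pike} − q_{Largo} = 0 ⇒ q_{Pike} = 37.5 − 0.125q_{Largo}.
The best-response slope dq_{Pike}/dq_{Largo} = −0.125 < 0: the reaction function is downward-sloping, so the choices are strategic substitutes.

strategic substitutes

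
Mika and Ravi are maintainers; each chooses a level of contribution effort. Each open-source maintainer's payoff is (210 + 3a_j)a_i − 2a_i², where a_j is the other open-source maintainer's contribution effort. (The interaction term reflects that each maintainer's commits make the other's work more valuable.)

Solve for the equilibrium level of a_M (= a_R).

210

Mika's payoff is (210 + 3a_R)a_M − 2a_M².
∂π/∂a_M = 210 + 3a_R − 4a_M = 0, so a_M = 52.5 + 0.75a_R.
The game is symmetric, so in equilibrium a_R = a_M: the reaction function gives 0.25a_M = 52.5, hence a_M = 210.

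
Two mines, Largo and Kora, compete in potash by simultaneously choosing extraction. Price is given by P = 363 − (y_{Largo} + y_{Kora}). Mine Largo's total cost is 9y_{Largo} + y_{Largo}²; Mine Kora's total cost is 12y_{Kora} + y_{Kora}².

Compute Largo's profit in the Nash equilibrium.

10082

Mine Largo's profit: π = y_{Largo}(363 − (y_{Largo} + y_{Kora})) − 9y_{Largo} − y_{Largo}².
∂π/∂y_{Largo} = 354 − 4y_{Largo} − y_{Kora} = 0, so y_{Largo} = 88.5 − 0.25y_{Kora}.
By the same steps for Kora: y_{Kora} = 87.75 − 0.25y_{Largo}.
Substituting the second reaction function into the first: y_{Largo} = 88.5 − 0.25(87.75 − 0.25y_{Largo}), which gives 0.9375y_{Largo} = 66.5625 ⇒ y_{Largo} = 71.
Then y_{Kora} = 87.75 − 0.25·71 = 70.
Price P = 363 − 141 = 222.
Largo's profit: (222 − 9)·71 − (71)² = 10082.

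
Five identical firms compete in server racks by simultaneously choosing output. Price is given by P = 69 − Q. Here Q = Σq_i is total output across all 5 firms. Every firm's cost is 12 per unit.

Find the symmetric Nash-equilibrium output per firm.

A representative firm's profit is π_i = q_i(69 − Q) − 12q_i, with Q = q_i + Σ_{j≠i} q_j.
First-order condition: 57 − 2q_i − Σ_{j≠i} q_j = 0.
With identical firms, set every q_j = q: then 57 − 2q − 4q = 0, i.e. q = 57/6 = 9.5.

9.5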